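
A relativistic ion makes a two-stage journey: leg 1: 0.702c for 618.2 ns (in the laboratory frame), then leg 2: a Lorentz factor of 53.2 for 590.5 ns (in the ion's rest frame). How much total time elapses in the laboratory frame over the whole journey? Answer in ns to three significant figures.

Δt = 3.20×10⁴ ns

Leg 1: 618.2 ns is already measured in the laboratory frame.
Leg 2: γ = 53.2; Δt_2 = 53.20 × 590.5 = 3.141×10⁴ ns.
Total: 618.2 + 3.141×10⁴ ns.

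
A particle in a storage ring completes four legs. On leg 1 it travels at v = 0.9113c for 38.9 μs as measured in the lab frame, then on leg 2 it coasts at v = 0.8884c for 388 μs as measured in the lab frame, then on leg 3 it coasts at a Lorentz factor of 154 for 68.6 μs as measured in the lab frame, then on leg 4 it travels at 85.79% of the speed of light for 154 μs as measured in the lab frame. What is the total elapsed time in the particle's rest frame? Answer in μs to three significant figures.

Leg 1: γ = 1/√(1 − 0.9113²) = 1/√0.1695 = 2.429; τ_1 = 38.9/2.429 = 16.02 μs.
Leg 2: γ = 1/√(1 − 0.8884²) = 1/√0.2107 = 2.178; τ_2 = 388/2.178 = 178.1 μs.
Leg 3: γ = 154; τ_3 = 68.6/154.0 = 0.4455 μs.
Leg 4: β = 0.8579; γ = 1/√(1 − 0.8579²) = 1/√0.2640 = 1.946; τ_4 = 154/1.946 = 79.13 μs.
Total: 16.02 + 178.1 + 0.4455 + 79.13 μs.

τ = 274 μs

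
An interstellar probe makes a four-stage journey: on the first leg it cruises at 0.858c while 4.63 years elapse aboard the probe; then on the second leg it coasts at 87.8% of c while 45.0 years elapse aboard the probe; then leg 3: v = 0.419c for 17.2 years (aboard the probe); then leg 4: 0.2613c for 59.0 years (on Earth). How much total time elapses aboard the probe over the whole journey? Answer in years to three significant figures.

τ = 124 years

Leg 1: 4.63 years is already measured aboard the probe.
Leg 2: 45.0 years is already measured aboard the probe.
Leg 3: 17.2 years is already measured aboard the probe.
Leg 4: γ = 1/√(1 − 0.2613²) = 1/√0.9317 = 1.036; τ_4 = 59.0/1.036 = 56.95 years.
Total: 4.630 + 45.00 + 17.20 + 56.95 years.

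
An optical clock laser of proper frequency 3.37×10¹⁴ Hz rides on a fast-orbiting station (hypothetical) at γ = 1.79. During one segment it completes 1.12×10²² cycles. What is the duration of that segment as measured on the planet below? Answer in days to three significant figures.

Δt = 689 days

γ = 1.79
Proper time for N cycles: τ = N/f = 1.12×10²²/(3.37×10¹⁴) = 3.323×10⁷ s = 384.7 days.
Lab-frame duration Δt = γτ = 1.790 × 384.7 = 688.5 days.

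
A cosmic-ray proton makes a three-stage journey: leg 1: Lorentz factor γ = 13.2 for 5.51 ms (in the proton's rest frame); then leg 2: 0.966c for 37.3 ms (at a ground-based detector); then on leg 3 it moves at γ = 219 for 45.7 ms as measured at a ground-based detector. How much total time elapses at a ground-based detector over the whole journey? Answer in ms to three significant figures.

Leg 1: γ = 13.2; Δt_1 = 13.20 × 5.51 = 72.73 ms.
Leg 2: 37.3 ms is already measured at a ground-based detector.
Leg 3: 45.7 ms is already measured at a ground-based detector.
Total: 72.73 + 37.30 + 45.70 ms.

Δt = 156 ms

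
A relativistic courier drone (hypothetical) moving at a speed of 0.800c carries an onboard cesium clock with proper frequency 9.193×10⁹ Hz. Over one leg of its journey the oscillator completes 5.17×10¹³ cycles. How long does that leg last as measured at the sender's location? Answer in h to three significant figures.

γ = 1/√(1 − 0.800²) = 1/√0.3600 = 1.667
Proper time for N cycles: τ = N/f = 5.17×10¹³/(9.193×10⁹) = 5.624×10³ s = 1.562 h.
Lab-frame duration Δt = γτ = 1.667 × 1.562 = 2.604 h.

Δt = 2.60 h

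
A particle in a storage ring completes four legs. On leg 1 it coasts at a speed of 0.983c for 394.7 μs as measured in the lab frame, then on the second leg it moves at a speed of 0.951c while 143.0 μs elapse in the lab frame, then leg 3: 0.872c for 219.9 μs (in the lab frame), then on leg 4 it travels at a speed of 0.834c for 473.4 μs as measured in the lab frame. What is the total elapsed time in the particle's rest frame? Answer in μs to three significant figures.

Leg 1: γ = 1/√(1 − 0.983²) = 1/√0.03371 = 5.446; τ_1 = 394.7/5.446 = 72.47 μs.
Leg 2: γ = 1/√(1 − 0.951²) = 1/√0.09560 = 3.234; τ_2 = 143.0/3.234 = 44.21 μs.
Leg 3: γ = 1/√(1 − 0.872²) = 1/√0.2396 = 2.043; τ_3 = 219.9/2.043 = 107.6 μs.
Leg 4: γ = 1/√(1 − 0.834²) = 1/√0.3044 = 1.812; τ_4 = 473.4/1.812 = 261.2 μs.
Total: 72.47 + 44.21 + 107.6 + 261.2 μs.

τ = 486 μs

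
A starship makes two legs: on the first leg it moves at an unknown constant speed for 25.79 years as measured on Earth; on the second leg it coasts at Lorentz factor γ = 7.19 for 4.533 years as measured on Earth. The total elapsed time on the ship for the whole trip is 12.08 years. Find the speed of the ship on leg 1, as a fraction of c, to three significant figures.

β = 0.896

Leg 1: speed unknown; τ_1 = 25.79/γ_1.
Leg 2: γ = 7.19; τ_2 = 4.533/7.190 = 0.6305 years.
Total proper time: τ_1 + 0.6305 = 12.08, so τ_1 = 12.08 − 0.6305 = 11.45 years.
γ_1 = 25.79/11.45 = 2.252; β = √(1 − 1/γ²) = √0.8029.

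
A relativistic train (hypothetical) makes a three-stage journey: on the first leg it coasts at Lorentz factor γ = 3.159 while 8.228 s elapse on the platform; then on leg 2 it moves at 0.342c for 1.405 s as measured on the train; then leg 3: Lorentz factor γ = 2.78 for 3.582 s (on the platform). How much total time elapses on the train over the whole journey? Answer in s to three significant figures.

τ = 5.30 s

Leg 1: γ = 3.159; τ_1 = 8.228/3.159 = 2.605 s.
Leg 2: 1.405 s is already measured on the train.
Leg 3: γ = 2.78; τ_3 = 3.582/2.780 = 1.288 s.
Total: 2.605 + 1.405 + 1.288 s.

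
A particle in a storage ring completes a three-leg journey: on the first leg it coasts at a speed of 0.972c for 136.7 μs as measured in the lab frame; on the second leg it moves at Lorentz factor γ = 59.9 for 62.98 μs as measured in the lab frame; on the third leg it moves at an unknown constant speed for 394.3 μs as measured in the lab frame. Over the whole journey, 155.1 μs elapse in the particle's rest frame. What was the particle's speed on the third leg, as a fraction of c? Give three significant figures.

Leg 1: γ = 1/√(1 − 0.972²) = 1/√0.05522 = 4.256; τ_1 = 136.7/4.256 = 32.12 μs.
Leg 2: γ = 59.9; τ_2 = 62.98/59.90 = 1.051 μs.
Leg 3: speed unknown; τ_3 = 394.3/γ_3.
Total proper time: 32.12 + 1.051 + τ_3 = 155.1, so τ_3 = 155.1 − 33.17 = 121.9 μs.
γ_3 = 394.3/121.9 = 3.234; β = √(1 − 1/γ²) = √0.9044.

β = 0.951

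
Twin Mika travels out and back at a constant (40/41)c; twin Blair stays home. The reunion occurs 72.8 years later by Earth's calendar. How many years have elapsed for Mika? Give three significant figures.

γ = 1/√(1 − (40/41)²) = 41/9 ≈ 4.556
Mika's clock measures proper time along the trip: τ = Δt/γ = 72.8/4.556 years.

τ = 16.0 years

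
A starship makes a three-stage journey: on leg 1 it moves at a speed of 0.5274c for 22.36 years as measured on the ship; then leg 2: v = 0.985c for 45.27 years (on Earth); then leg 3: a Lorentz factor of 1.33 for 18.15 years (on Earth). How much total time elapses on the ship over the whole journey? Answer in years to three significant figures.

Leg 1: 22.36 years is already measured on the ship.
Leg 2: γ = 1/√(1 − 0.985²) = 1/√0.02977 = 5.795; τ_2 = 45.27/5.795 = 7.812 years.
Leg 3: γ = 1.33; τ_3 = 18.15/1.330 = 13.65 years.
Total: 22.36 + 7.812 + 13.65 years.

τ = 43.8 years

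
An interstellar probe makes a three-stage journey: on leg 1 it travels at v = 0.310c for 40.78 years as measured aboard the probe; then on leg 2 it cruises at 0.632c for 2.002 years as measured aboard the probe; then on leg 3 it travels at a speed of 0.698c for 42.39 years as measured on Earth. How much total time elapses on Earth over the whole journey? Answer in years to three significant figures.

Δt = 87.9 years

Leg 1: γ = 1/√(1 − 0.310²) = 1/√0.9039 = 1.052; Δt_1 = 1.052 × 40.78 = 42.89 years.
Leg 2: γ = 1/√(1 − 0.632²) = 1/√0.6006 = 1.290; Δt_2 = 1.290 × 2.002 = 2.583 years.
Leg 3: 42.39 years is already measured on Earth.
Total: 42.89 + 2.583 + 42.39 years.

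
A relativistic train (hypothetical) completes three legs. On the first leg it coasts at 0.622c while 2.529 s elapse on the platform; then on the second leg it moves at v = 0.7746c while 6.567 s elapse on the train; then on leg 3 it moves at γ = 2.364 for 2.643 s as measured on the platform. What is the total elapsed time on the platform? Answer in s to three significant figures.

Leg 1: 2.529 s is already measured on the platform.
Leg 2: γ = 1/√(1 − 0.7746²) = 1/√0.4000 = 1.581; Δt_2 = 1.581 × 6.567 = 10.38 s.
Leg 3: 2.643 s is already measured on the platform.
Total: 2.529 + 10.38 + 2.643 s.

Δt = 15.6 s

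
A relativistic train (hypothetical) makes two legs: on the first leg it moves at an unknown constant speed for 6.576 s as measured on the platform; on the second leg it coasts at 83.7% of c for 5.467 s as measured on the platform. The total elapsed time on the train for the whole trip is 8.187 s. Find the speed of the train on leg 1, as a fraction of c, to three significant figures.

β = 0.613

Leg 1: speed unknown; τ_1 = 6.576/γ_1.
Leg 2: β = 0.837; γ = 1/√(1 − 0.837²) = 1/√0.2994 = 1.827; τ_2 = 5.467/1.827 = 2.992 s.
Total proper time: τ_1 + 2.992 = 8.187, so τ_1 = 8.187 − 2.992 = 5.195 s.
γ_1 = 6.576/5.195 = 1.266; β = √(1 − 1/γ²) = √0.3758.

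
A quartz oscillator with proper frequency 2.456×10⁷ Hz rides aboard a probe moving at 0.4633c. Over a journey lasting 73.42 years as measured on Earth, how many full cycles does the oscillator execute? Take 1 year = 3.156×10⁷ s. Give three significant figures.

γ = 1/√(1 − 0.4633²) = 1/√0.7854 = 1.128
The oscillator's own cycle count is N = f × τ where τ is the proper time aboard the probe. τ = Δt/γ = 73.42/1.128 = 65.06 years = 2.053×10⁹ s.
N = 2.456×10⁷ × 2.053×10⁹ = 5.043×10¹⁶.

N = 5.04×10¹⁶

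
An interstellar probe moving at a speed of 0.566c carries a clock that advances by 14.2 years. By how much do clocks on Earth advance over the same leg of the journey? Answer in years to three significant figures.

γ = 1/√(1 − 0.566²) = 1/√0.6796 = 1.213
The interval measured aboard the probe is the proper time (both events occur at the same place in that frame); the lab-frame interval is Δt = γτ = 1.213 × 14.2 years.

Δt = 17.2 years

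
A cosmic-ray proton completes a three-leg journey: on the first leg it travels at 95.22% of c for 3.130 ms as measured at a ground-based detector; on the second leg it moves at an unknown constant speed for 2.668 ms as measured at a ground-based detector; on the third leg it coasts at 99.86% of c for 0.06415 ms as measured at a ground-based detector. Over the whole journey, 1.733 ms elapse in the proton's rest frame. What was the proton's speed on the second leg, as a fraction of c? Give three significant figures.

Leg 1: β = 0.9522; γ = 1/√(1 − 0.9522²) = 1/√0.09332 = 3.274; τ_1 = 3.130/3.274 = 0.9561 ms.
Leg 2: speed unknown; τ_2 = 2.668/γ_2.
Leg 3: β = 0.9986; γ = 1/√(1 − 0.9986²) = 1/√0.002798 = 18.90; τ_3 = 0.06415/18.90 = 0.003393 ms.
Total proper time: 0.9561 + τ_2 + 0.003393 = 1.733, so τ_2 = 1.733 − 0.9595 = 0.7735 ms.
γ_2 = 2.668/0.7735 = 3.449; β = √(1 − 1/γ²) = √0.9160.

β = 0.957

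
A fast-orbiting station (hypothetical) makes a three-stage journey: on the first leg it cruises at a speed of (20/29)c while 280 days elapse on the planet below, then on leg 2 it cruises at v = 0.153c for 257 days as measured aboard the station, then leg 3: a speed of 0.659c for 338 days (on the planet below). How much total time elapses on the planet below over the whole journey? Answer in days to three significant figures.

Δt = 878 days

Leg 1: 280 days is already measured on the planet below.
Leg 2: γ = 1/√(1 − 0.153²) = 1/√0.9766 = 1.012; Δt_2 = 1.012 × 257 = 260.1 days.
Leg 3: 338 days is already measured on the planet below.
Total: 280.0 + 260.1 + 338.0 days.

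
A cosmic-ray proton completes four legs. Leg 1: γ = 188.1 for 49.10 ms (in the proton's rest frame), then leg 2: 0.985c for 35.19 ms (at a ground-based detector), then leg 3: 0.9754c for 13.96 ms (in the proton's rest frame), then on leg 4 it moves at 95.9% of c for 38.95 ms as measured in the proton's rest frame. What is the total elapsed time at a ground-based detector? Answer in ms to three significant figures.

Leg 1: γ = 188.1; Δt_1 = 188.1 × 49.10 = 9236 ms.
Leg 2: 35.19 ms is already measured at a ground-based detector.
Leg 3: γ = 1/√(1 − 0.9754²) = 1/√0.04859 = 4.536; Δt_3 = 4.536 × 13.96 = 63.33 ms.
Leg 4: β = 0.959; γ = 1/√(1 − 0.959²) = 1/√0.08032 = 3.529; Δt_4 = 3.529 × 38.95 = 137.4 ms.
Total: 9236 + 35.19 + 63.33 + 137.4 ms.

Δt = 9470 ms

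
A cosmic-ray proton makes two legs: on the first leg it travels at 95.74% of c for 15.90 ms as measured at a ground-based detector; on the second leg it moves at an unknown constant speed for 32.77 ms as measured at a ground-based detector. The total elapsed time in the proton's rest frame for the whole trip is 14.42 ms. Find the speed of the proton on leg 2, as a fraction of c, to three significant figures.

β = 0.954

Leg 1: β = 0.9574; γ = 1/√(1 − 0.9574²) = 1/√0.08339 = 3.463; τ_1 = 15.90/3.463 = 4.591 ms.
Leg 2: speed unknown; τ_2 = 32.77/γ_2.
Total proper time: 4.591 + τ_2 = 14.42, so τ_2 = 14.42 − 4.591 = 9.829 ms.
γ_2 = 32.77/9.829 = 3.334; β = √(1 − 1/γ²) = √0.9100.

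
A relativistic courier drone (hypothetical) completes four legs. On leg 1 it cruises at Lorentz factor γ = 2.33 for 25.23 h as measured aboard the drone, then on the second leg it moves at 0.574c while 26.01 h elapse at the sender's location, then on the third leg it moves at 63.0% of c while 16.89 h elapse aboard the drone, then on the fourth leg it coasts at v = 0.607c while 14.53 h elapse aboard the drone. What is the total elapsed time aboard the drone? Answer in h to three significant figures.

Leg 1: 25.23 h is already measured aboard the drone.
Leg 2: γ = 1/√(1 − 0.574²) = 1/√0.6705 = 1.221; τ_2 = 26.01/1.221 = 21.30 h.
Leg 3: 16.89 h is already measured aboard the drone.
Leg 4: 14.53 h is already measured aboard the drone.
Total: 25.23 + 21.30 + 16.89 + 14.53 h.

τ = 77.9 h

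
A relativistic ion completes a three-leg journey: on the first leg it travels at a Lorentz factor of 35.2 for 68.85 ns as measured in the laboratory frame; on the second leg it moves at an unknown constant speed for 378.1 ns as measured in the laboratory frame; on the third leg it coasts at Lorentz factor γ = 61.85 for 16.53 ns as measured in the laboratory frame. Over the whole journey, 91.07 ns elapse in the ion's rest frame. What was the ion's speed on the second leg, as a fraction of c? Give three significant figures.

β = 0.972

Leg 1: γ = 35.2; τ_1 = 68.85/35.20 = 1.956 ns.
Leg 2: speed unknown; τ_2 = 378.1/γ_2.
Leg 3: γ = 61.85; τ_3 = 16.53/61.85 = 0.2673 ns.
Total proper time: 1.956 + τ_2 + 0.2673 = 91.07, so τ_2 = 91.07 − 2.223 = 88.85 ns.
γ_2 = 378.1/88.85 = 4.256; β = √(1 − 1/γ²) = √0.9448.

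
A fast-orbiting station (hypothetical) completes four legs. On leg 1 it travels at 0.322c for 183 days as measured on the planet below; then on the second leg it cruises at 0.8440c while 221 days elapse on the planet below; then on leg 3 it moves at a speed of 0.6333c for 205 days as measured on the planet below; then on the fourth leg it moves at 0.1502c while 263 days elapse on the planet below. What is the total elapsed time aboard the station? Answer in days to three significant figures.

τ = 710 days

Leg 1: γ = 1/√(1 − 0.322²) = 1/√0.8963 = 1.056; τ_1 = 183/1.056 = 173.3 days.
Leg 2: γ = 1/√(1 − 0.8440²) = 1/√0.2877 = 1.864; τ_2 = 221/1.864 = 118.5 days.
Leg 3: γ = 1/√(1 − 0.6333²) = 1/√0.5989 = 1.292; τ_3 = 205/1.292 = 158.7 days.
Leg 4: γ = 1/√(1 − 0.1502²) = 1/√0.9774 = 1.011; τ_4 = 263/1.011 = 260.0 days.
Total: 173.3 + 118.5 + 158.7 + 260.0 days.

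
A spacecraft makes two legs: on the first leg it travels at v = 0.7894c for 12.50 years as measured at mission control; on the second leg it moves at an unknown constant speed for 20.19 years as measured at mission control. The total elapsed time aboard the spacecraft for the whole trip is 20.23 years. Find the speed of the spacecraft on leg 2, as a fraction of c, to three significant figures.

β = 0.783

Leg 1: γ = 1/√(1 − 0.7894²) = 1/√0.3768 = 1.629; τ_1 = 12.50/1.629 = 7.673 years.
Leg 2: speed unknown; τ_2 = 20.19/γ_2.
Total proper time: 7.673 + τ_2 = 20.23, so τ_2 = 20.23 − 7.673 = 12.56 years.
γ_2 = 20.19/12.56 = 1.608; β = √(1 − 1/γ²) = √0.6132.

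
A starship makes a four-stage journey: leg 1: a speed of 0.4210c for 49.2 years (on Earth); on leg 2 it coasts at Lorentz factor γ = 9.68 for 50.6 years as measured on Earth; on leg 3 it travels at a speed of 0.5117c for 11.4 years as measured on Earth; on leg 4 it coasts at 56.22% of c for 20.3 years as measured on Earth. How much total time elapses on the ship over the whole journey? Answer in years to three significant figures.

Leg 1: γ = 1/√(1 − 0.4210²) = 1/√0.8228 = 1.102; τ_1 = 49.2/1.102 = 44.63 years.
Leg 2: γ = 9.68; τ_2 = 50.6/9.680 = 5.227 years.
Leg 3: γ = 1/√(1 − 0.5117²) = 1/√0.7382 = 1.164; τ_3 = 11.4/1.164 = 9.794 years.
Leg 4: β = 0.5622; γ = 1/√(1 − 0.5622²) = 1/√0.6839 = 1.209; τ_4 = 20.3/1.209 = 16.79 years.
Total: 44.63 + 5.227 + 9.794 + 16.79 years.

τ = 76.4 years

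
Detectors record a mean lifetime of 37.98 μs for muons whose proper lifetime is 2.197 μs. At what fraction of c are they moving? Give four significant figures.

γ = Δt/τ₀ = 37.98/2.197 = 17.29
β = √(1 − 1/γ²) = √(1 − 0.003346) = √0.9967

v = 0.9983c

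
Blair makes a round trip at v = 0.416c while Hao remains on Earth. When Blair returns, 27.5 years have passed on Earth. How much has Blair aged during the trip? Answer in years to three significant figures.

γ = 1/√(1 − 0.416²) = 1/√0.8269 = 1.100
Blair's clock measures proper time along the trip: τ = Δt/γ = 27.5/1.100 years.

τ = 25.0 years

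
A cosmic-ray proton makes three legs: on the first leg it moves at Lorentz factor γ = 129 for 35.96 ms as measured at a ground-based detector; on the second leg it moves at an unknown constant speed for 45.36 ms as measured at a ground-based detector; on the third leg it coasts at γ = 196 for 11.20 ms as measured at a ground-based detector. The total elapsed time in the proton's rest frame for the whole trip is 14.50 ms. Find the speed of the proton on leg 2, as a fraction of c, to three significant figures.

β = 0.950

Leg 1: γ = 129; τ_1 = 35.96/129.0 = 0.2788 ms.
Leg 2: speed unknown; τ_2 = 45.36/γ_2.
Leg 3: γ = 196; τ_3 = 11.20/196.0 = 0.05714 ms.
Total proper time: 0.2788 + τ_2 + 0.05714 = 14.50, so τ_2 = 14.50 − 0.3359 = 14.16 ms.
γ_2 = 45.36/14.16 = 3.202; β = √(1 − 1/γ²) = √0.9025.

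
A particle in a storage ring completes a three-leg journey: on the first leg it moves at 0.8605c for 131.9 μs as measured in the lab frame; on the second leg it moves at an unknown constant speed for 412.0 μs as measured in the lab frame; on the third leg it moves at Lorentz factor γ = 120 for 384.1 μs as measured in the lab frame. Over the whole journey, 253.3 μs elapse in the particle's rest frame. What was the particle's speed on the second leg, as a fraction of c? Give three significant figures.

β = 0.896

Leg 1: γ = 1/√(1 − 0.8605²) = 1/√0.2595 = 1.963; τ_1 = 131.9/1.963 = 67.20 μs.
Leg 2: speed unknown; τ_2 = 412.0/γ_2.
Leg 3: γ = 120; τ_3 = 384.1/120.0 = 3.201 μs.
Total proper time: 67.20 + τ_2 + 3.201 = 253.3, so τ_2 = 253.3 − 70.40 = 182.9 μs.
γ_2 = 412.0/182.9 = 2.253; β = √(1 − 1/γ²) = √0.8029.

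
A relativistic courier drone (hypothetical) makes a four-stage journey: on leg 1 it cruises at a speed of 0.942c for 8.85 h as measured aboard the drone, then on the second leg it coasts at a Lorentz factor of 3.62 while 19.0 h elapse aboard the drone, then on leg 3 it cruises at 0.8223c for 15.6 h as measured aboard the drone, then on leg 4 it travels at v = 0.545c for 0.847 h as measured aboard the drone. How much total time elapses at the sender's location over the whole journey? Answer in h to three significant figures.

Leg 1: γ = 1/√(1 − 0.942²) = 1/√0.1126 = 2.980; Δt_1 = 2.980 × 8.85 = 26.37 h.
Leg 2: γ = 3.62; Δt_2 = 3.620 × 19.0 = 68.78 h.
Leg 3: γ = 1/√(1 − 0.8223²) = 1/√0.3238 = 1.757; Δt_3 = 1.757 × 15.6 = 27.41 h.
Leg 4: γ = 1/√(1 − 0.545²) = 1/√0.7030 = 1.193; Δt_4 = 1.193 × 0.847 = 1.010 h.
Total: 26.37 + 68.78 + 27.41 + 1.010 h.

Δt = 124 h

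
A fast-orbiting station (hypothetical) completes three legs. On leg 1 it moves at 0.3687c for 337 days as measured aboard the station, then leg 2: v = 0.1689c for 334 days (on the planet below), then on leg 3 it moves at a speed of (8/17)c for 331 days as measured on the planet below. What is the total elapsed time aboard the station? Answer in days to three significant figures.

τ = 958 days

Leg 1: 337 days is already measured aboard the station.
Leg 2: γ = 1/√(1 − 0.1689²) = 1/√0.9715 = 1.015; τ_2 = 334/1.015 = 329.2 days.
Leg 3: γ = 1/√(1 − (8/17)²) = 17/15 ≈ 1.133; τ_3 = 331/1.133 = 292.1 days.
Total: 337.0 + 329.2 + 292.1 days.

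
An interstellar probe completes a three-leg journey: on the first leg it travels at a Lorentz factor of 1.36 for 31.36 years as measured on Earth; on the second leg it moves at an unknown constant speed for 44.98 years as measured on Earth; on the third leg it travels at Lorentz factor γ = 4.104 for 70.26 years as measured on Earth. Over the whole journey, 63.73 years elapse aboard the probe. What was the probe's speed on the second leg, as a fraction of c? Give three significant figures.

β = 0.852

Leg 1: γ = 1.36; τ_1 = 31.36/1.360 = 23.06 years.
Leg 2: speed unknown; τ_2 = 44.98/γ_2.
Leg 3: γ = 4.104; τ_3 = 70.26/4.104 = 17.12 years.
Total proper time: 23.06 + τ_2 + 17.12 = 63.73, so τ_2 = 63.73 − 40.18 = 23.55 years.
γ_2 = 44.98/23.55 = 1.910; β = √(1 − 1/γ²) = √0.7258.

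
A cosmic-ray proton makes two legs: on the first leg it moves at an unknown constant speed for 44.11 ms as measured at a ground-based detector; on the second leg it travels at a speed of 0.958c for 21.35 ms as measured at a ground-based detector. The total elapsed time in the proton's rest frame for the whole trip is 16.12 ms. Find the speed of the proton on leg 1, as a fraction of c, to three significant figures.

Leg 1: speed unknown; τ_1 = 44.11/γ_1.
Leg 2: γ = 1/√(1 − 0.958²) = 1/√0.08224 = 3.487; τ_2 = 21.35/3.487 = 6.123 ms.
Total proper time: τ_1 + 6.123 = 16.12, so τ_1 = 16.12 − 6.123 = 9.997 ms.
γ_1 = 44.11/9.997 = 4.412; β = √(1 − 1/γ²) = √0.9486.

β = 0.974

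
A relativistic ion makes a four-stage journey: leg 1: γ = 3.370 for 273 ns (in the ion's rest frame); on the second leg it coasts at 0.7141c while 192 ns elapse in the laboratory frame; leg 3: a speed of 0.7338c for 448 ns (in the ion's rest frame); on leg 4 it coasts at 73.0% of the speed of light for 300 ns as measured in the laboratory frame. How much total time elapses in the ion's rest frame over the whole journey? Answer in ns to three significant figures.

Leg 1: 273 ns is already measured in the ion's rest frame.
Leg 2: γ = 1/√(1 − 0.7141²) = 1/√0.4901 = 1.428; τ_2 = 192/1.428 = 134.4 ns.
Leg 3: 448 ns is already measured in the ion's rest frame.
Leg 4: β = 0.730; γ = 1/√(1 − 0.730²) = 1/√0.4671 = 1.463; τ_4 = 300/1.463 = 205.0 ns.
Total: 273.0 + 134.4 + 448.0 + 205.0 ns.

τ = 1060 ns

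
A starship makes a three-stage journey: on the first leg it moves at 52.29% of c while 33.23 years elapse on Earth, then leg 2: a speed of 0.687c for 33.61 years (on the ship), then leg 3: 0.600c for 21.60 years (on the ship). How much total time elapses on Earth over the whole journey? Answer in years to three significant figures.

Δt = 106 years

Leg 1: 33.23 years is already measured on Earth.
Leg 2: γ = 1/√(1 − 0.687²) = 1/√0.5280 = 1.376; Δt_2 = 1.376 × 33.61 = 46.25 years.
Leg 3: γ = 1/√(1 − 0.600²) = 5/4 = 1.250; Δt_3 = 1.250 × 21.60 = 27.00 years.
Total: 33.23 + 46.25 + 27.00 years.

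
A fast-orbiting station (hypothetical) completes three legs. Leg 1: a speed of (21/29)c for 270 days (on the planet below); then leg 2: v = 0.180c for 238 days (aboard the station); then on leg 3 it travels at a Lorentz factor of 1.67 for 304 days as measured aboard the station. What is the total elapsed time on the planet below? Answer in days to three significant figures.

Leg 1: 270 days is already measured on the planet below.
Leg 2: γ = 1/√(1 − 0.180²) = 1/√0.9676 = 1.017; Δt_2 = 1.017 × 238 = 242.0 days.
Leg 3: γ = 1.67; Δt_3 = 1.670 × 304 = 507.7 days.
Total: 270.0 + 242.0 + 507.7 days.

Δt = 1020 days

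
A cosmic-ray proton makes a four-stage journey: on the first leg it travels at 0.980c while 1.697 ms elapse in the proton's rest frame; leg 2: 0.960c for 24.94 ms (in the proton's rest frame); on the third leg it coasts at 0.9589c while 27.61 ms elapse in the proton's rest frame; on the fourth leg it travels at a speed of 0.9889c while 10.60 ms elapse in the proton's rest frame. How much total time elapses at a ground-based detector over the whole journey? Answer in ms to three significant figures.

Δt = 266 ms

Leg 1: γ = 1/√(1 − 0.980²) = 1/√0.03960 = 5.025; Δt_1 = 5.025 × 1.697 = 8.528 ms.
Leg 2: γ = 1/√(1 − 0.960²) = 25/7 ≈ 3.571; Δt_2 = 3.571 × 24.94 = 89.07 ms.
Leg 3: γ = 1/√(1 − 0.9589²) = 1/√0.08051 = 3.524; Δt_3 = 3.524 × 27.61 = 97.31 ms.
Leg 4: γ = 1/√(1 − 0.9889²) = 1/√0.02208 = 6.730; Δt_4 = 6.730 × 10.60 = 71.34 ms.
Total: 8.528 + 89.07 + 97.31 + 71.34 ms.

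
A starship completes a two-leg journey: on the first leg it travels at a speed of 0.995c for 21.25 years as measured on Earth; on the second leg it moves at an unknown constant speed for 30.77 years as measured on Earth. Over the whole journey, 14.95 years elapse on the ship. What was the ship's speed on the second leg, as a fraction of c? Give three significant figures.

β = 0.909

Leg 1: γ = 1/√(1 − 0.995²) = 1/√0.009975 = 10.01; τ_1 = 21.25/10.01 = 2.122 years.
Leg 2: speed unknown; τ_2 = 30.77/γ_2.
Total proper time: 2.122 + τ_2 = 14.95, so τ_2 = 14.95 − 2.122 = 12.83 years.
γ_2 = 30.77/12.83 = 2.399; β = √(1 − 1/γ²) = √0.8262.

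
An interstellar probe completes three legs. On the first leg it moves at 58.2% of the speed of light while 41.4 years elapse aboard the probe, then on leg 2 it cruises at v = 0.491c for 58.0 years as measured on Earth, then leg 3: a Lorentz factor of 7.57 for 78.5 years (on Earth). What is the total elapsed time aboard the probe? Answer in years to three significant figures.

τ = 102 years

Leg 1: 41.4 years is already measured aboard the probe.
Leg 2: γ = 1/√(1 − 0.491²) = 1/√0.7589 = 1.148; τ_2 = 58.0/1.148 = 50.53 years.
Leg 3: γ = 7.57; τ_3 = 78.5/7.570 = 10.37 years.
Total: 41.40 + 50.53 + 10.37 years.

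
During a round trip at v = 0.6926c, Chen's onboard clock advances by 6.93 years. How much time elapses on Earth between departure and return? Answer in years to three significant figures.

γ = 1/√(1 − 0.6926²) = 1/√0.5203 = 1.386
Earth-frame duration is the dilated interval: Δt = γτ = 1.386 × 6.93 years.

Δt = 9.61 years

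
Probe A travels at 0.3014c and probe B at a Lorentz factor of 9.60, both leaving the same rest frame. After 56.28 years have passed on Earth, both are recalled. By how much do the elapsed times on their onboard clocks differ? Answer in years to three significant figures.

A: γ = 1/√(1 − 0.3014²) = 1/√0.9092 = 1.049; τ_A = 56.28/1.049 = 53.66 years.
B: γ = 9.60; τ_B = 56.28/9.600 = 5.862 years.

|τ_A − τ_B| = 47.8 years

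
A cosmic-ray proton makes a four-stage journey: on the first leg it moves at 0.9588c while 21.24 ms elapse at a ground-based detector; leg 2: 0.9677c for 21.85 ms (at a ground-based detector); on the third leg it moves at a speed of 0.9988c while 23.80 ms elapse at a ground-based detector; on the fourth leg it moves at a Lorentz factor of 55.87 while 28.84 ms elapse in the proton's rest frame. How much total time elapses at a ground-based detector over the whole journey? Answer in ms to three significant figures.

Leg 1: 21.24 ms is already measured at a ground-based detector.
Leg 2: 21.85 ms is already measured at a ground-based detector.
Leg 3: 23.80 ms is already measured at a ground-based detector.
Leg 4: γ = 55.87; Δt_4 = 55.87 × 28.84 = 1611 ms.
Total: 21.24 + 21.85 + 23.80 + 1611 ms.

Δt = 1680 ms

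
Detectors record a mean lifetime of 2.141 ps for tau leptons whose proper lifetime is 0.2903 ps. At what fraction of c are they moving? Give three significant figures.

β = 0.991

γ = Δt/τ₀ = 2.141/0.2903 = 7.375
β = √(1 − 1/γ²) = √(1 − 0.01838) = √0.9816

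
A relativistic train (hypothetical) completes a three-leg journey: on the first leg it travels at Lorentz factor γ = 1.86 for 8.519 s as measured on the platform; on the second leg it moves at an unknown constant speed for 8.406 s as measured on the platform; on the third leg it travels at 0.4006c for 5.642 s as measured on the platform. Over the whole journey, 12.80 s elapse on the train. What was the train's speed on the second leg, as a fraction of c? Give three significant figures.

Leg 1: γ = 1.86; τ_1 = 8.519/1.860 = 4.580 s.
Leg 2: speed unknown; τ_2 = 8.406/γ_2.
Leg 3: γ = 1/√(1 − 0.4006²) = 1/√0.8395 = 1.091; τ_3 = 5.642/1.091 = 5.169 s.
Total proper time: 4.580 + τ_2 + 5.169 = 12.80, so τ_2 = 12.80 − 9.750 = 3.050 s.
γ_2 = 8.406/3.050 = 2.756; β = √(1 − 1/γ²) = √0.8683.

β = 0.932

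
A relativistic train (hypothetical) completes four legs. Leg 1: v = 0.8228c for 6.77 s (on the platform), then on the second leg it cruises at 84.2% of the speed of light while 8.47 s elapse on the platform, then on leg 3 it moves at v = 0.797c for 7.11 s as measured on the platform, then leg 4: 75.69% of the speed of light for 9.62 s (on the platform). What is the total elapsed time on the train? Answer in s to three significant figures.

τ = 19.0 s

Leg 1: γ = 1/√(1 − 0.8228²) = 1/√0.3230 = 1.760; τ_1 = 6.77/1.760 = 3.848 s.
Leg 2: β = 0.842; γ = 1/√(1 − 0.842²) = 1/√0.2910 = 1.854; τ_2 = 8.47/1.854 = 4.569 s.
Leg 3: γ = 1/√(1 − 0.797²) = 1/√0.3648 = 1.656; τ_3 = 7.11/1.656 = 4.294 s.
Leg 4: β = 0.7569; γ = 1/√(1 − 0.7569²) = 1/√0.4271 = 1.530; τ_4 = 9.62/1.530 = 6.287 s.
Total: 3.848 + 4.569 + 4.294 + 6.287 s.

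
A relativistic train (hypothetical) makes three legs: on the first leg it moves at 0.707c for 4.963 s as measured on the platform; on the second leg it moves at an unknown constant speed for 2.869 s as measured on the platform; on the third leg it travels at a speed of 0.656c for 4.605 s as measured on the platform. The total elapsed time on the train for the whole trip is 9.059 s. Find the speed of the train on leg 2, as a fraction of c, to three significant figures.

Leg 1: γ = 1/√(1 − 0.707²) = 1/√0.5002 = 1.414; τ_1 = 4.963/1.414 = 3.510 s.
Leg 2: speed unknown; τ_2 = 2.869/γ_2.
Leg 3: γ = 1/√(1 − 0.656²) = 1/√0.5697 = 1.325; τ_3 = 4.605/1.325 = 3.476 s.
Total proper time: 3.510 + τ_2 + 3.476 = 9.059, so τ_2 = 9.059 − 6.986 = 2.073 s.
γ_2 = 2.869/2.073 = 1.384; β = √(1 − 1/γ²) = √0.4777.

β = 0.691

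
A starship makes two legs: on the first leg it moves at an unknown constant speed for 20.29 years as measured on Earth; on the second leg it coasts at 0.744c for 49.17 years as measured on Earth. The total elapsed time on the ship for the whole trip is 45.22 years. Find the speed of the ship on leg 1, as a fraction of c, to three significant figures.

Leg 1: speed unknown; τ_1 = 20.29/γ_1.
Leg 2: γ = 1/√(1 − 0.744²) = 1/√0.4465 = 1.497; τ_2 = 49.17/1.497 = 32.85 years.
Total proper time: τ_1 + 32.85 = 45.22, so τ_1 = 45.22 − 32.85 = 12.37 years.
γ_1 = 20.29/12.37 = 1.641; β = √(1 − 1/γ²) = √0.6286.

β = 0.793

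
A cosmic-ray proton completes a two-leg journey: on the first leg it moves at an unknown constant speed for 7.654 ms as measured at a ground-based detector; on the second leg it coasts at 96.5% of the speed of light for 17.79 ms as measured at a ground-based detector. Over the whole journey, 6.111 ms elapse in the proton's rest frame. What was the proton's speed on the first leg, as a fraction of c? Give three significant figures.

Leg 1: speed unknown; τ_1 = 7.654/γ_1.
Leg 2: β = 0.965; γ = 1/√(1 − 0.965²) = 1/√0.06878 = 3.813; τ_2 = 17.79/3.813 = 4.665 ms.
Total proper time: τ_1 + 4.665 = 6.111, so τ_1 = 6.111 − 4.665 = 1.446 ms.
γ_1 = 7.654/1.446 = 5.295; β = √(1 − 1/γ²) = √0.9643.

β = 0.982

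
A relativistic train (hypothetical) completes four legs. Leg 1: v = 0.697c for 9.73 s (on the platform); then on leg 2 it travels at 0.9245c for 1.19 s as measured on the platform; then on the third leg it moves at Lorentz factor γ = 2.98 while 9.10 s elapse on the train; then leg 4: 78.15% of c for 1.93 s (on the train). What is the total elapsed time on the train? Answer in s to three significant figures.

τ = 18.5 s

Leg 1: γ = 1/√(1 − 0.697²) = 1/√0.5142 = 1.395; τ_1 = 9.73/1.395 = 6.977 s.
Leg 2: γ = 1/√(1 − 0.9245²) = 1/√0.1453 = 2.623; τ_2 = 1.19/2.623 = 0.4536 s.
Leg 3: 9.10 s is already measured on the train.
Leg 4: 1.93 s is already measured on the train.
Total: 6.977 + 0.4536 + 9.100 + 1.930 s.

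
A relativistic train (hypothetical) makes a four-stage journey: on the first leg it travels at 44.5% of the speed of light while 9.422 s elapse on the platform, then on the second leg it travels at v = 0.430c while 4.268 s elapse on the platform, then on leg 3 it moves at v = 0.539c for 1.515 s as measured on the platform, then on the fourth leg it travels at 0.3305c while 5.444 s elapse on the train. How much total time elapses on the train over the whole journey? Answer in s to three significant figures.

τ = 19.0 s

Leg 1: β = 0.445; γ = 1/√(1 − 0.445²) = 1/√0.8020 = 1.117; τ_1 = 9.422/1.117 = 8.438 s.
Leg 2: γ = 1/√(1 − 0.430²) = 1/√0.8151 = 1.108; τ_2 = 4.268/1.108 = 3.853 s.
Leg 3: γ = 1/√(1 − 0.539²) = 1/√0.7095 = 1.187; τ_3 = 1.515/1.187 = 1.276 s.
Leg 4: 5.444 s is already measured on the train.
Total: 8.438 + 3.853 + 1.276 + 5.444 s.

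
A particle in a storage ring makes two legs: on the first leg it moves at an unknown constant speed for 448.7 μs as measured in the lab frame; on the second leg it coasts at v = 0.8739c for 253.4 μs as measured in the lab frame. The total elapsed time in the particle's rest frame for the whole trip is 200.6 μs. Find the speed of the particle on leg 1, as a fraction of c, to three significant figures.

β = 0.985

Leg 1: speed unknown; τ_1 = 448.7/γ_1.
Leg 2: γ = 1/√(1 − 0.8739²) = 1/√0.2363 = 2.057; τ_2 = 253.4/2.057 = 123.2 μs.
Total proper time: τ_1 + 123.2 = 200.6, so τ_1 = 200.6 − 123.2 = 77.42 μs.
γ_1 = 448.7/77.42 = 5.796; β = √(1 − 1/γ²) = √0.9702.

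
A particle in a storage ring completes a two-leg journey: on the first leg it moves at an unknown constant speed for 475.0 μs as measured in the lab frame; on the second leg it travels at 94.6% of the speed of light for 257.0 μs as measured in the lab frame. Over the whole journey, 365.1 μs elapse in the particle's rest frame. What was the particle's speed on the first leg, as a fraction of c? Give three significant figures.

Leg 1: speed unknown; τ_1 = 475.0/γ_1.
Leg 2: β = 0.946; γ = 1/√(1 − 0.946²) = 1/√0.1051 = 3.085; τ_2 = 257.0/3.085 = 83.31 μs.
Total proper time: τ_1 + 83.31 = 365.1, so τ_1 = 365.1 − 83.31 = 281.8 μs.
γ_1 = 475.0/281.8 = 1.686; β = √(1 − 1/γ²) = √0.6481.

β = 0.805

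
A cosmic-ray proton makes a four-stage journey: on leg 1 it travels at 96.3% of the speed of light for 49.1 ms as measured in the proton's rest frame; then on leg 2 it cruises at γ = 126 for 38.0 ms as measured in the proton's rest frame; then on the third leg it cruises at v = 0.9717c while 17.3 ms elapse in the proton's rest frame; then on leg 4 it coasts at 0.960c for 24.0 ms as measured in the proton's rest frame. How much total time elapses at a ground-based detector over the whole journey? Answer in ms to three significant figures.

Δt = 5130 ms

Leg 1: β = 0.963; γ = 1/√(1 − 0.963²) = 1/√0.07263 = 3.711; Δt_1 = 3.711 × 49.1 = 182.2 ms.
Leg 2: γ = 126; Δt_2 = 126.0 × 38.0 = 4788 ms.
Leg 3: γ = 1/√(1 − 0.9717²) = 1/√0.05580 = 4.233; Δt_3 = 4.233 × 17.3 = 73.24 ms.
Leg 4: γ = 1/√(1 − 0.960²) = 25/7 ≈ 3.571; Δt_4 = 3.571 × 24.0 = 85.71 ms.
Total: 182.2 + 4788 + 73.24 + 85.71 ms.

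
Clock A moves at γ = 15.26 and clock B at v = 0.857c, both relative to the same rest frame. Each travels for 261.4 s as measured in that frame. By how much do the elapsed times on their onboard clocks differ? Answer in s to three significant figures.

|τ_A − τ_B| = 118 s

A: γ = 15.26; τ_A = 261.4/15.26 = 17.13 s.
B: γ = 1/√(1 − 0.857²) = 1/√0.2656 = 1.941; τ_B = 261.4/1.941 = 134.7 s.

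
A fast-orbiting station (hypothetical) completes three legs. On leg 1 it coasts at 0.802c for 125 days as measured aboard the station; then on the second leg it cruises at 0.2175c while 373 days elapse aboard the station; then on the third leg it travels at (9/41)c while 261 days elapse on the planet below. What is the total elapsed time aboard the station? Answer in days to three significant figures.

τ = 753 days

Leg 1: 125 days is already measured aboard the station.
Leg 2: 373 days is already measured aboard the station.
Leg 3: γ = 1/√(1 − (9/41)²) = 41/40 = 1.025; τ_3 = 261/1.025 = 254.6 days.
Total: 125.0 + 373.0 + 254.6 days.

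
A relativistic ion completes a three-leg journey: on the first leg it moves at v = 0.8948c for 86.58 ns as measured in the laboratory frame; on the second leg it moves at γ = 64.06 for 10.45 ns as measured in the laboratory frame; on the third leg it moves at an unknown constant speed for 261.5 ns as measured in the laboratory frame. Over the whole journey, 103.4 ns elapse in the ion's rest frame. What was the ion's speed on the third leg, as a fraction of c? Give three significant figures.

Leg 1: γ = 1/√(1 − 0.8948²) = 1/√0.1993 = 2.240; τ_1 = 86.58/2.240 = 38.66 ns.
Leg 2: γ = 64.06; τ_2 = 10.45/64.06 = 0.1631 ns.
Leg 3: speed unknown; τ_3 = 261.5/γ_3.
Total proper time: 38.66 + 0.1631 + τ_3 = 103.4, so τ_3 = 103.4 − 38.82 = 64.58 ns.
γ_3 = 261.5/64.58 = 4.049; β = √(1 − 1/γ²) = √0.9390.

β = 0.969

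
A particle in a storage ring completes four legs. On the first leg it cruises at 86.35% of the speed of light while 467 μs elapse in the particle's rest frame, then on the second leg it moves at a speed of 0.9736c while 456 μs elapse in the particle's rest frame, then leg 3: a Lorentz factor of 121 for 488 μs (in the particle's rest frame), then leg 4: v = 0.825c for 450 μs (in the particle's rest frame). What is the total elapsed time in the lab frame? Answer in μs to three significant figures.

Δt = 6.28×10⁴ μs

Leg 1: β = 0.8635; γ = 1/√(1 − 0.8635²) = 1/√0.2544 = 1.983; Δt_1 = 1.983 × 467 = 925.9 μs.
Leg 2: γ = 1/√(1 − 0.9736²) = 1/√0.05210 = 4.381; Δt_2 = 4.381 × 456 = 1998 μs.
Leg 3: γ = 121; Δt_3 = 121.0 × 488 = 5.905×10⁴ μs.
Leg 4: γ = 1/√(1 − 0.825²) = 1/√0.3194 = 1.769; Δt_4 = 1.769 × 450 = 796.3 μs.
Total: 925.9 + 1998 + 5.905×10⁴ + 796.3 μs.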